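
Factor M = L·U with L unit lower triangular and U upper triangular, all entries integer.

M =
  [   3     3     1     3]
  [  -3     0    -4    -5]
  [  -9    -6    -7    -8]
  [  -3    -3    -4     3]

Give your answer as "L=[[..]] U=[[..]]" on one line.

L=[[1,0,0,0],[-1,1,0,0],[-3,1,1,0],[-1,0,3,1]] U=[[3,3,1,3],[0,3,-3,-2],[0,0,-1,3],[0,0,0,-3]]

  r1 -= -1·r0 → [0,3,-3,-2]
  r2 -= -3·r0 → [0,3,-4,1]
  r3 -= -1·r0 → [0,0,-3,6]
  r2 -= 1·r1 → [0,0,-1,3]
  r3 -= 0·r1 → [0,0,-3,6]
  r3 -= 3·r2 → [0,0,0,-3]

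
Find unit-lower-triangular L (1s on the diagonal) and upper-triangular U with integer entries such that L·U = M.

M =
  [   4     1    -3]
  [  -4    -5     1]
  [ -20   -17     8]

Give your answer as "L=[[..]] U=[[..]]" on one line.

L=[[1,0,0],[-1,1,0],[-5,3,1]] U=[[4,1,-3],[0,-4,-2],[0,0,-1]]

  r1 -= -1·r0 → [0,-4,-2]
  r2 -= -5·r0 → [0,-12,-7]
  r2 -= 3·r1 → [0,0,-1]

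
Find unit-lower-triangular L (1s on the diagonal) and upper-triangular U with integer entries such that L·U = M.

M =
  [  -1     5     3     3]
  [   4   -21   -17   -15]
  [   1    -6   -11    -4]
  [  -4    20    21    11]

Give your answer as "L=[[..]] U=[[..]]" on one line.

L=[[1,0,0,0],[-4,1,0,0],[-1,1,1,0],[4,0,-3,1]] U=[[-1,5,3,3],[0,-1,-5,-3],[0,0,-3,2],[0,0,0,5]]

  R1 -= -4·R0 → [0,-1,-5,-3]
  R2 -= -1·R0 → [0,-1,-8,-1]
  R3 -= 4·R0 → [0,0,9,-1]
  R2 -= 1·R1 → [0,0,-3,2]
  R3 -= 0·R1 → [0,0,9,-1]
  R3 -= -3·R2 → [0,0,0,5]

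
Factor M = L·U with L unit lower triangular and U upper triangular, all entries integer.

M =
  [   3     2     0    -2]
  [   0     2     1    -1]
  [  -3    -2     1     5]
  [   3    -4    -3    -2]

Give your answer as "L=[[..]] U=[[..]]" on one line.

  row1 -= 0·row0 → [0,2,1,-1]
  row2 -= -1·row0 → [0,0,1,3]
  row3 -= 1·row0 → [0,-6,-3,0]
  row2 -= 0·row1 → [0,0,1,3]
  row3 -= -3·row1 → [0,0,0,-3]
  row3 -= 0·row2 → [0,0,0,-3]

L=[[1,0,0,0],[0,1,0,0],[-1,0,1,0],[1,-3,0,1]] U=[[3,2,0,-2],[0,2,1,-1],[0,0,1,3],[0,0,0,-3]]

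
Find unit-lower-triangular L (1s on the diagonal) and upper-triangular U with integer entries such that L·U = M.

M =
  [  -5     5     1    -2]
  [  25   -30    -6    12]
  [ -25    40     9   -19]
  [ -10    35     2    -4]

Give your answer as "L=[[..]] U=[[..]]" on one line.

  R1 -= -5·R0 → [0,-5,-1,2]
  R2 -= 5·R0 → [0,15,4,-9]
  R3 -= 2·R0 → [0,25,0,0]
  R2 -= -3·R1 → [0,0,1,-3]
  R3 -= -5·R1 → [0,0,-5,10]
  R3 -= -5·R2 → [0,0,0,-5]

L=[[1,0,0,0],[-5,1,0,0],[5,-3,1,0],[2,-5,-5,1]] U=[[-5,5,1,-2],[0,-5,-1,2],[0,0,1,-3],[0,0,0,-5]]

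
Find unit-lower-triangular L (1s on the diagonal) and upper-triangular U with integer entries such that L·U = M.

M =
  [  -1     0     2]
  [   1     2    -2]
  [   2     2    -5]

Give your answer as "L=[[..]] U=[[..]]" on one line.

  R1 -= -1·R0 → [0,2,0]
  R2 -= -2·R0 → [0,2,-1]
  R2 -= 1·R1 → [0,0,-1]

L=[[1,0,0],[-1,1,0],[-2,1,1]] U=[[-1,0,2],[0,2,0],[0,0,-1]]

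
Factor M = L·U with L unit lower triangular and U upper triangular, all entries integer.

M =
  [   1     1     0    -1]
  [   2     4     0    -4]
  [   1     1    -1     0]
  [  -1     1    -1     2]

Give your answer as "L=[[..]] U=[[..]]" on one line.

  row1 -= 2·row0 → [0,2,0,-2]
  row2 -= 1·row0 → [0,0,-1,1]
  row3 -= -1·row0 → [0,2,-1,1]
  row2 -= 0·row1 → [0,0,-1,1]
  row3 -= 1·row1 → [0,0,-1,3]
  row3 -= 1·row2 → [0,0,0,2]

L=[[1,0,0,0],[2,1,0,0],[1,0,1,0],[-1,1,1,1]] U=[[1,1,0,-1],[0,2,0,-2],[0,0,-1,1],[0,0,0,2]]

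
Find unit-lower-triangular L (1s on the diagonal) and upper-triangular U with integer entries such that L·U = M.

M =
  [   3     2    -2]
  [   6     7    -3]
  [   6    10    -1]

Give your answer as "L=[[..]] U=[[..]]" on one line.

L=[[1,0,0],[2,1,0],[2,2,1]] U=[[3,2,-2],[0,3,1],[0,0,1]]

  r1 -= 2·r0 → [0,3,1]
  r2 -= 2·r0 → [0,6,3]
  r2 -= 2·r1 → [0,0,1]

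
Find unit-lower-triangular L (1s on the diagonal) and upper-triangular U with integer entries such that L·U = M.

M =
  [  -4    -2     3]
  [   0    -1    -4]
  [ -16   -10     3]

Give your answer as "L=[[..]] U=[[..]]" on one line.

  r1 -= 0·r0 → [0,-1,-4]
  r2 -= 4·r0 → [0,-2,-9]
  r2 -= 2·r1 → [0,0,-1]

L=[[1,0,0],[0,1,0],[4,2,1]] U=[[-4,-2,3],[0,-1,-4],[0,0,-1]]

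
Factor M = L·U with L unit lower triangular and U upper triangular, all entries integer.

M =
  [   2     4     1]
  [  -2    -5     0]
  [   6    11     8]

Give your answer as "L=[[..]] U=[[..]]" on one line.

  r1 -= -1·r0 → [0,-1,1]
  r2 -= 3·r0 → [0,-1,5]
  r2 -= 1·r1 → [0,0,4]

L=[[1,0,0],[-1,1,0],[3,1,1]] U=[[2,4,1],[0,-1,1],[0,0,4]]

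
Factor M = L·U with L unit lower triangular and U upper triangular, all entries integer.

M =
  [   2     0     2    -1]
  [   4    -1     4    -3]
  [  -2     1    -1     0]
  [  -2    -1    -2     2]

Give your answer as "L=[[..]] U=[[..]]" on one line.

  r1 -= 2·r0 → [0,-1,0,-1]
  r2 -= -1·r0 → [0,1,1,-1]
  r3 -= -1·r0 → [0,-1,0,1]
  r2 -= -1·r1 → [0,0,1,-2]
  r3 -= 1·r1 → [0,0,0,2]
  r3 -= 0·r2 → [0,0,0,2]

L=[[1,0,0,0],[2,1,0,0],[-1,-1,1,0],[-1,1,0,1]] U=[[2,0,2,-1],[0,-1,0,-1],[0,0,1,-2],[0,0,0,2]]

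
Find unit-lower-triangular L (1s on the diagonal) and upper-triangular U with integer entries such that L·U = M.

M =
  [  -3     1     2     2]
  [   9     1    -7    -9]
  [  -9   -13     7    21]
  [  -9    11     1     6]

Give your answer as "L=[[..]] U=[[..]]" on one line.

L=[[1,0,0,0],[-3,1,0,0],[3,-4,1,0],[3,2,1,1]] U=[[-3,1,2,2],[0,4,-1,-3],[0,0,-3,3],[0,0,0,3]]

  r1 -= -3·r0 → [0,4,-1,-3]
  r2 -= 3·r0 → [0,-16,1,15]
  r3 -= 3·r0 → [0,8,-5,0]
  r2 -= -4·r1 → [0,0,-3,3]
  r3 -= 2·r1 → [0,0,-3,6]
  r3 -= 1·r2 → [0,0,0,3]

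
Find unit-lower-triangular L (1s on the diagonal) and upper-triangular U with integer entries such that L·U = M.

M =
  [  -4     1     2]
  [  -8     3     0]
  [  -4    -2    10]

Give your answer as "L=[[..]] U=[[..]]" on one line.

  r1 -= 2·r0 → [0,1,-4]
  r2 -= 1·r0 → [0,-3,8]
  r2 -= -3·r1 → [0,0,-4]

L=[[1,0,0],[2,1,0],[1,-3,1]] U=[[-4,1,2],[0,1,-4],[0,0,-4]]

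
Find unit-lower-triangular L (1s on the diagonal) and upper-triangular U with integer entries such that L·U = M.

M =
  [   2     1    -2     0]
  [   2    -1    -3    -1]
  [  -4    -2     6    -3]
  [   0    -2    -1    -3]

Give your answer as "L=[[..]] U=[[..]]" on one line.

  row1 -= 1·row0 → [0,-2,-1,-1]
  row2 -= -2·row0 → [0,0,2,-3]
  row3 -= 0·row0 → [0,-2,-1,-3]
  row2 -= 0·row1 → [0,0,2,-3]
  row3 -= 1·row1 → [0,0,0,-2]
  row3 -= 0·row2 → [0,0,0,-2]

L=[[1,0,0,0],[1,1,0,0],[-2,0,1,0],[0,1,0,1]] U=[[2,1,-2,0],[0,-2,-1,-1],[0,0,2,-3],[0,0,0,-2]]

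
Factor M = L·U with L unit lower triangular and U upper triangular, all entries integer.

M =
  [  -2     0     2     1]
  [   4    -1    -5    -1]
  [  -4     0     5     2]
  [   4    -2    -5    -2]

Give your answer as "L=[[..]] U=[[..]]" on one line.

L=[[1,0,0,0],[-2,1,0,0],[2,0,1,0],[-2,2,1,1]] U=[[-2,0,2,1],[0,-1,-1,1],[0,0,1,0],[0,0,0,-2]]

  R1 -= -2·R0 → [0,-1,-1,1]
  R2 -= 2·R0 → [0,0,1,0]
  R3 -= -2·R0 → [0,-2,-1,0]
  R2 -= 0·R1 → [0,0,1,0]
  R3 -= 2·R1 → [0,0,1,-2]
  R3 -= 1·R2 → [0,0,0,-2]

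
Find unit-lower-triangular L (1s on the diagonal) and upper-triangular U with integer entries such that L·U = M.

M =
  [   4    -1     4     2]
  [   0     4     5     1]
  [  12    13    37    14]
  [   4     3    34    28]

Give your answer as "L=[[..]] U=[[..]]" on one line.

L=[[1,0,0,0],[0,1,0,0],[3,4,1,0],[1,1,5,1]] U=[[4,-1,4,2],[0,4,5,1],[0,0,5,4],[0,0,0,5]]

  R1 -= 0·R0 → [0,4,5,1]
  R2 -= 3·R0 → [0,16,25,8]
  R3 -= 1·R0 → [0,4,30,26]
  R2 -= 4·R1 → [0,0,5,4]
  R3 -= 1·R1 → [0,0,25,25]
  R3 -= 5·R2 → [0,0,0,5]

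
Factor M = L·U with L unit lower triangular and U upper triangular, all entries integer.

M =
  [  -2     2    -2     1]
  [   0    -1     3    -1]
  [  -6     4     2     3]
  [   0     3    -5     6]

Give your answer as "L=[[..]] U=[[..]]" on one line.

  r1 -= 0·r0 → [0,-1,3,-1]
  r2 -= 3·r0 → [0,-2,8,0]
  r3 -= 0·r0 → [0,3,-5,6]
  r2 -= 2·r1 → [0,0,2,2]
  r3 -= -3·r1 → [0,0,4,3]
  r3 -= 2·r2 → [0,0,0,-1]

L=[[1,0,0,0],[0,1,0,0],[3,2,1,0],[0,-3,2,1]] U=[[-2,2,-2,1],[0,-1,3,-1],[0,0,2,2],[0,0,0,-1]]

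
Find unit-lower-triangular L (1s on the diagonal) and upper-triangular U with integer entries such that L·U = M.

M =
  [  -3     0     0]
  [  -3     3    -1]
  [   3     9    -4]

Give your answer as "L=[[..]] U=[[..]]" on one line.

L=[[1,0,0],[1,1,0],[-1,3,1]] U=[[-3,0,0],[0,3,-1],[0,0,-1]]

  R1 -= 1·R0 → [0,3,-1]
  R2 -= -1·R0 → [0,9,-4]
  R2 -= 3·R1 → [0,0,-1]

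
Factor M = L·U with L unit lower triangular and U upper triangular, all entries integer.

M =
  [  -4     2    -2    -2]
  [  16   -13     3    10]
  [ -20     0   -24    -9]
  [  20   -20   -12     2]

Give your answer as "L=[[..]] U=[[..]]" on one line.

  R1 -= -4·R0 → [0,-5,-5,2]
  R2 -= 5·R0 → [0,-10,-14,1]
  R3 -= -5·R0 → [0,-10,-22,-8]
  R2 -= 2·R1 → [0,0,-4,-3]
  R3 -= 2·R1 → [0,0,-12,-12]
  R3 -= 3·R2 → [0,0,0,-3]

L=[[1,0,0,0],[-4,1,0,0],[5,2,1,0],[-5,2,3,1]] U=[[-4,2,-2,-2],[0,-5,-5,2],[0,0,-4,-3],[0,0,0,-3]]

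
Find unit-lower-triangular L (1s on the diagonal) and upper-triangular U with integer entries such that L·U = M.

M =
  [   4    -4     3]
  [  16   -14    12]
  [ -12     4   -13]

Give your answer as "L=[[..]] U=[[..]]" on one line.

  R1 -= 4·R0 → [0,2,0]
  R2 -= -3·R0 → [0,-8,-4]
  R2 -= -4·R1 → [0,0,-4]

L=[[1,0,0],[4,1,0],[-3,-4,1]] U=[[4,-4,3],[0,2,0],[0,0,-4]]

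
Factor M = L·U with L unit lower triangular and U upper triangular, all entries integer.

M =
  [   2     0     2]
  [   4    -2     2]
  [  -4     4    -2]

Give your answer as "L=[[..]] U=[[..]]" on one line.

L=[[1,0,0],[2,1,0],[-2,-2,1]] U=[[2,0,2],[0,-2,-2],[0,0,-2]]

  r1 -= 2·r0 → [0,-2,-2]
  r2 -= -2·r0 → [0,4,2]
  r2 -= -2·r1 → [0,0,-2]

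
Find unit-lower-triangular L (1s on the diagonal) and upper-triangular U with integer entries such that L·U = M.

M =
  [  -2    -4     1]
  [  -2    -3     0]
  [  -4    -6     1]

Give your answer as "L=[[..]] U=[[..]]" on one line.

L=[[1,0,0],[1,1,0],[2,2,1]] U=[[-2,-4,1],[0,1,-1],[0,0,1]]

  R1 -= 1·R0 → [0,1,-1]
  R2 -= 2·R0 → [0,2,-1]
  R2 -= 2·R1 → [0,0,1]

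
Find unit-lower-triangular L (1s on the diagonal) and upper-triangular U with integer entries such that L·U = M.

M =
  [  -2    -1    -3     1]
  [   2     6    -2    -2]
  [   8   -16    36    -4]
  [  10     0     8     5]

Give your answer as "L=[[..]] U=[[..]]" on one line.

  R1 -= -1·R0 → [0,5,-5,-1]
  R2 -= -4·R0 → [0,-20,24,0]
  R3 -= -5·R0 → [0,-5,-7,10]
  R2 -= -4·R1 → [0,0,4,-4]
  R3 -= -1·R1 → [0,0,-12,9]
  R3 -= -3·R2 → [0,0,0,-3]

L=[[1,0,0,0],[-1,1,0,0],[-4,-4,1,0],[-5,-1,-3,1]] U=[[-2,-1,-3,1],[0,5,-5,-1],[0,0,4,-4],[0,0,0,-3]]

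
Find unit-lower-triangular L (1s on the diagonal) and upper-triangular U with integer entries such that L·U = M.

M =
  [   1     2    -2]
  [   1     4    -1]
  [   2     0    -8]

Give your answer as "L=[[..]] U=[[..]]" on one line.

L=[[1,0,0],[1,1,0],[2,-2,1]] U=[[1,2,-2],[0,2,1],[0,0,-2]]

  r1 -= 1·r0 → [0,2,1]
  r2 -= 2·r0 → [0,-4,-4]
  r2 -= -2·r1 → [0,0,-2]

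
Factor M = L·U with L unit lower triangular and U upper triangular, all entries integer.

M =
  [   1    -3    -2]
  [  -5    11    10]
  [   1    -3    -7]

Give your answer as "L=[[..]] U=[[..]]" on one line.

  r1 -= -5·r0 → [0,-4,0]
  r2 -= 1·r0 → [0,0,-5]
  r2 -= 0·r1 → [0,0,-5]

L=[[1,0,0],[-5,1,0],[1,0,1]] U=[[1,-3,-2],[0,-4,0],[0,0,-5]]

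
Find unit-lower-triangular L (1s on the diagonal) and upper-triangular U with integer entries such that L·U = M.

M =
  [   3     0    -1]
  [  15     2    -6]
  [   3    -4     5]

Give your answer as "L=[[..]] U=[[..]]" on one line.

L=[[1,0,0],[5,1,0],[1,-2,1]] U=[[3,0,-1],[0,2,-1],[0,0,4]]

  R1 -= 5·R0 → [0,2,-1]
  R2 -= 1·R0 → [0,-4,6]
  R2 -= -2·R1 → [0,0,4]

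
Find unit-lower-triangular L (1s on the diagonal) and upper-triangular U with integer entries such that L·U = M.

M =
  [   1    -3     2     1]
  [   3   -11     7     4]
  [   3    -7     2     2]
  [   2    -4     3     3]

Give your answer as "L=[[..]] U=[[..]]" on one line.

  r1 -= 3·r0 → [0,-2,1,1]
  r2 -= 3·r0 → [0,2,-4,-1]
  r3 -= 2·r0 → [0,2,-1,1]
  r2 -= -1·r1 → [0,0,-3,0]
  r3 -= -1·r1 → [0,0,0,2]
  r3 -= 0·r2 → [0,0,0,2]

L=[[1,0,0,0],[3,1,0,0],[3,-1,1,0],[2,-1,0,1]] U=[[1,-3,2,1],[0,-2,1,1],[0,0,-3,0],[0,0,0,2]]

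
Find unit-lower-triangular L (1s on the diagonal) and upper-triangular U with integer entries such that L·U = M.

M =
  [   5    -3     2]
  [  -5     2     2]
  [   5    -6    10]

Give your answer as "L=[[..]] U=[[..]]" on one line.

L=[[1,0,0],[-1,1,0],[1,3,1]] U=[[5,-3,2],[0,-1,4],[0,0,-4]]

  row1 -= -1·row0 → [0,-1,4]
  row2 -= 1·row0 → [0,-3,8]
  row2 -= 3·row1 → [0,0,-4]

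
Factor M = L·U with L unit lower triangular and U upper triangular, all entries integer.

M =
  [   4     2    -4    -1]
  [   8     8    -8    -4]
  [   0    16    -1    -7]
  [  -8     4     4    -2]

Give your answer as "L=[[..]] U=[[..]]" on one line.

L=[[1,0,0,0],[2,1,0,0],[0,4,1,0],[-2,2,4,1]] U=[[4,2,-4,-1],[0,4,0,-2],[0,0,-1,1],[0,0,0,-4]]

  r1 -= 2·r0 → [0,4,0,-2]
  r2 -= 0·r0 → [0,16,-1,-7]
  r3 -= -2·r0 → [0,8,-4,-4]
  r2 -= 4·r1 → [0,0,-1,1]
  r3 -= 2·r1 → [0,0,-4,0]
  r3 -= 4·r2 → [0,0,0,-4]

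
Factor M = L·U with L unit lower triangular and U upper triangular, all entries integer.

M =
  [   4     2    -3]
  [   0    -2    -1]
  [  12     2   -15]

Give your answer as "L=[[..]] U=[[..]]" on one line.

  row1 -= 0·row0 → [0,-2,-1]
  row2 -= 3·row0 → [0,-4,-6]
  row2 -= 2·row1 → [0,0,-4]

L=[[1,0,0],[0,1,0],[3,2,1]] U=[[4,2,-3],[0,-2,-1],[0,0,-4]]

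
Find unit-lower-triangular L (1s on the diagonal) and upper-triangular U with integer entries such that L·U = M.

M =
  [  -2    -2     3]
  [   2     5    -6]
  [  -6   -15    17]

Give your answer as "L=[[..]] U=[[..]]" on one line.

  r1 -= -1·r0 → [0,3,-3]
  r2 -= 3·r0 → [0,-9,8]
  r2 -= -3·r1 → [0,0,-1]

L=[[1,0,0],[-1,1,0],[3,-3,1]] U=[[-2,-2,3],[0,3,-3],[0,0,-1]]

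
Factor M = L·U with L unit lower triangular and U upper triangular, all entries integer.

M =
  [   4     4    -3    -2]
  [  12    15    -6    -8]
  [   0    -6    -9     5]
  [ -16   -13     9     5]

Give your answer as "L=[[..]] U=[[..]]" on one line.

L=[[1,0,0,0],[3,1,0,0],[0,-2,1,0],[-4,1,2,1]] U=[[4,4,-3,-2],[0,3,3,-2],[0,0,-3,1],[0,0,0,-3]]

  r1 -= 3·r0 → [0,3,3,-2]
  r2 -= 0·r0 → [0,-6,-9,5]
  r3 -= -4·r0 → [0,3,-3,-3]
  r2 -= -2·r1 → [0,0,-3,1]
  r3 -= 1·r1 → [0,0,-6,-1]
  r3 -= 2·r2 → [0,0,0,-3]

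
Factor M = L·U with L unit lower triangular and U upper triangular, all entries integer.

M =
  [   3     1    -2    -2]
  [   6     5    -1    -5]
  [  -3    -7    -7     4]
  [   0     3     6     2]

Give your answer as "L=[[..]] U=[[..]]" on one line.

L=[[1,0,0,0],[2,1,0,0],[-1,-2,1,0],[0,1,-1,1]] U=[[3,1,-2,-2],[0,3,3,-1],[0,0,-3,0],[0,0,0,3]]

  r1 -= 2·r0 → [0,3,3,-1]
  r2 -= -1·r0 → [0,-6,-9,2]
  r3 -= 0·r0 → [0,3,6,2]
  r2 -= -2·r1 → [0,0,-3,0]
  r3 -= 1·r1 → [0,0,3,3]
  r3 -= -1·r2 → [0,0,0,3]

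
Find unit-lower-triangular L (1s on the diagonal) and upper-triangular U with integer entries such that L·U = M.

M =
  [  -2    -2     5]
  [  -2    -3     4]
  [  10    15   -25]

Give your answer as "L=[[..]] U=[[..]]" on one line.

L=[[1,0,0],[1,1,0],[-5,-5,1]] U=[[-2,-2,5],[0,-1,-1],[0,0,-5]]

  r1 -= 1·r0 → [0,-1,-1]
  r2 -= -5·r0 → [0,5,0]
  r2 -= -5·r1 → [0,0,-5]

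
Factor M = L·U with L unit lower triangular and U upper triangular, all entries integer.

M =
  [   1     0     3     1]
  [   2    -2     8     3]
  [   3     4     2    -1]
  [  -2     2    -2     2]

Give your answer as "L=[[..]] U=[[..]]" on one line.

L=[[1,0,0,0],[2,1,0,0],[3,-2,1,0],[-2,-1,-2,1]] U=[[1,0,3,1],[0,-2,2,1],[0,0,-3,-2],[0,0,0,1]]

  R1 -= 2·R0 → [0,-2,2,1]
  R2 -= 3·R0 → [0,4,-7,-4]
  R3 -= -2·R0 → [0,2,4,4]
  R2 -= -2·R1 → [0,0,-3,-2]
  R3 -= -1·R1 → [0,0,6,5]
  R3 -= -2·R2 → [0,0,0,1]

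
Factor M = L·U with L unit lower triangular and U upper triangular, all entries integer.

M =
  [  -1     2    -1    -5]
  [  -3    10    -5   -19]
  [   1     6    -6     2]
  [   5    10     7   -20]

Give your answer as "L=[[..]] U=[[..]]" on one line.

L=[[1,0,0,0],[3,1,0,0],[-1,2,1,0],[-5,5,-4,1]] U=[[-1,2,-1,-5],[0,4,-2,-4],[0,0,-3,5],[0,0,0,-5]]

  R1 -= 3·R0 → [0,4,-2,-4]
  R2 -= -1·R0 → [0,8,-7,-3]
  R3 -= -5·R0 → [0,20,2,-45]
  R2 -= 2·R1 → [0,0,-3,5]
  R3 -= 5·R1 → [0,0,12,-25]
  R3 -= -4·R2 → [0,0,0,-5]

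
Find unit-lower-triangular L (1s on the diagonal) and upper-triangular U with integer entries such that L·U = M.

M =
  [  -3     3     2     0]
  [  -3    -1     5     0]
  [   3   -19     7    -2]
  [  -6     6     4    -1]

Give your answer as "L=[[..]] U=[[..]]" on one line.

L=[[1,0,0,0],[1,1,0,0],[-1,4,1,0],[2,0,0,1]] U=[[-3,3,2,0],[0,-4,3,0],[0,0,-3,-2],[0,0,0,-1]]

  r1 -= 1·r0 → [0,-4,3,0]
  r2 -= -1·r0 → [0,-16,9,-2]
  r3 -= 2·r0 → [0,0,0,-1]
  r2 -= 4·r1 → [0,0,-3,-2]
  r3 -= 0·r1 → [0,0,0,-1]
  r3 -= 0·r2 → [0,0,0,-1]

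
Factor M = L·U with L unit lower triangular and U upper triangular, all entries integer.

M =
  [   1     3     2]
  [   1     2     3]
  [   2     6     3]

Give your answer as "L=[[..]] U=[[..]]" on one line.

L=[[1,0,0],[1,1,0],[2,0,1]] U=[[1,3,2],[0,-1,1],[0,0,-1]]

  row1 -= 1·row0 → [0,-1,1]
  row2 -= 2·row0 → [0,0,-1]
  row2 -= 0·row1 → [0,0,-1]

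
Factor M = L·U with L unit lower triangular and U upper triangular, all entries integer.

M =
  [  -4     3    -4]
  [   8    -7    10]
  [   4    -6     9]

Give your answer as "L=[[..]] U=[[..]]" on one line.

  r1 -= -2·r0 → [0,-1,2]
  r2 -= -1·r0 → [0,-3,5]
  r2 -= 3·r1 → [0,0,-1]

L=[[1,0,0],[-2,1,0],[-1,3,1]] U=[[-4,3,-4],[0,-1,2],[0,0,-1]]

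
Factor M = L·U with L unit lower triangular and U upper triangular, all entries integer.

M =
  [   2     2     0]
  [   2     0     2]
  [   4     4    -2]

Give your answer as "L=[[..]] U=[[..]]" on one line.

  r1 -= 1·r0 → [0,-2,2]
  r2 -= 2·r0 → [0,0,-2]
  r2 -= 0·r1 → [0,0,-2]

L=[[1,0,0],[1,1,0],[2,0,1]] U=[[2,2,0],[0,-2,2],[0,0,-2]]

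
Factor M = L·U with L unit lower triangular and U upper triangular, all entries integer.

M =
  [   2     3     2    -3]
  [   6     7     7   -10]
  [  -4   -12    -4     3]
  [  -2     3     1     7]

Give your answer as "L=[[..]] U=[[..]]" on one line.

L=[[1,0,0,0],[3,1,0,0],[-2,3,1,0],[-1,-3,-2,1]] U=[[2,3,2,-3],[0,-2,1,-1],[0,0,-3,0],[0,0,0,1]]

  r1 -= 3·r0 → [0,-2,1,-1]
  r2 -= -2·r0 → [0,-6,0,-3]
  r3 -= -1·r0 → [0,6,3,4]
  r2 -= 3·r1 → [0,0,-3,0]
  r3 -= -3·r1 → [0,0,6,1]
  r3 -= -2·r2 → [0,0,0,1]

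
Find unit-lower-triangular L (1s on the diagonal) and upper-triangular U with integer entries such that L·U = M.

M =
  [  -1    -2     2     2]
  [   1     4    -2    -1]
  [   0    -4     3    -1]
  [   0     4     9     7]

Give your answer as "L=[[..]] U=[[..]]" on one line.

  row1 -= -1·row0 → [0,2,0,1]
  row2 -= 0·row0 → [0,-4,3,-1]
  row3 -= 0·row0 → [0,4,9,7]
  row2 -= -2·row1 → [0,0,3,1]
  row3 -= 2·row1 → [0,0,9,5]
  row3 -= 3·row2 → [0,0,0,2]

L=[[1,0,0,0],[-1,1,0,0],[0,-2,1,0],[0,2,3,1]] U=[[-1,-2,2,2],[0,2,0,1],[0,0,3,1],[0,0,0,2]]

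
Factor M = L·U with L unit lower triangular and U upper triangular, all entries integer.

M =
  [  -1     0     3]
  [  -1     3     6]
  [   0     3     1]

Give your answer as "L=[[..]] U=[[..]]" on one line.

L=[[1,0,0],[1,1,0],[0,1,1]] U=[[-1,0,3],[0,3,3],[0,0,-2]]

  R1 -= 1·R0 → [0,3,3]
  R2 -= 0·R0 → [0,3,1]
  R2 -= 1·R1 → [0,0,-2]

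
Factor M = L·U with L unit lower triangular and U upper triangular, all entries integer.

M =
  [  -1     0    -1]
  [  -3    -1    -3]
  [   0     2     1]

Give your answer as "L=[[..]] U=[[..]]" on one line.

  row1 -= 3·row0 → [0,-1,0]
  row2 -= 0·row0 → [0,2,1]
  row2 -= -2·row1 → [0,0,1]

L=[[1,0,0],[3,1,0],[0,-2,1]] U=[[-1,0,-1],[0,-1,0],[0,0,1]]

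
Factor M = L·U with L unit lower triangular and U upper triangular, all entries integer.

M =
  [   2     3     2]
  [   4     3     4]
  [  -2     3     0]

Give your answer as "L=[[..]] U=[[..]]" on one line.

  row1 -= 2·row0 → [0,-3,0]
  row2 -= -1·row0 → [0,6,2]
  row2 -= -2·row1 → [0,0,2]

L=[[1,0,0],[2,1,0],[-1,-2,1]] U=[[2,3,2],[0,-3,0],[0,0,2]]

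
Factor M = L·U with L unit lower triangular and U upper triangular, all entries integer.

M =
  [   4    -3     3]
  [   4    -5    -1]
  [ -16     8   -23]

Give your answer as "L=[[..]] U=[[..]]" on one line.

L=[[1,0,0],[1,1,0],[-4,2,1]] U=[[4,-3,3],[0,-2,-4],[0,0,-3]]

  r1 -= 1·r0 → [0,-2,-4]
  r2 -= -4·r0 → [0,-4,-11]
  r2 -= 2·r1 → [0,0,-3]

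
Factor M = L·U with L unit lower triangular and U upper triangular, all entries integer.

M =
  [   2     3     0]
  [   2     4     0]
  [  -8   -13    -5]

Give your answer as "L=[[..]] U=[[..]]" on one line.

  r1 -= 1·r0 → [0,1,0]
  r2 -= -4·r0 → [0,-1,-5]
  r2 -= -1·r1 → [0,0,-5]

L=[[1,0,0],[1,1,0],[-4,-1,1]] U=[[2,3,0],[0,1,0],[0,0,-5]]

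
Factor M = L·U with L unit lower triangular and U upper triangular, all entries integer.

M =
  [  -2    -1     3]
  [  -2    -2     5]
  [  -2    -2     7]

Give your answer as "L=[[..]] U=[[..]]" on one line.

L=[[1,0,0],[1,1,0],[1,1,1]] U=[[-2,-1,3],[0,-1,2],[0,0,2]]

  R1 -= 1·R0 → [0,-1,2]
  R2 -= 1·R0 → [0,-1,4]
  R2 -= 1·R1 → [0,0,2]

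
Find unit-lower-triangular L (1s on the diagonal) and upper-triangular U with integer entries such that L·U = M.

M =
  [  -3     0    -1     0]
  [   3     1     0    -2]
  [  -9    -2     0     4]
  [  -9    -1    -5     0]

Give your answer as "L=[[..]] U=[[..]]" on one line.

  row1 -= -1·row0 → [0,1,-1,-2]
  row2 -= 3·row0 → [0,-2,3,4]
  row3 -= 3·row0 → [0,-1,-2,0]
  row2 -= -2·row1 → [0,0,1,0]
  row3 -= -1·row1 → [0,0,-3,-2]
  row3 -= -3·row2 → [0,0,0,-2]

L=[[1,0,0,0],[-1,1,0,0],[3,-2,1,0],[3,-1,-3,1]] U=[[-3,0,-1,0],[0,1,-1,-2],[0,0,1,0],[0,0,0,-2]]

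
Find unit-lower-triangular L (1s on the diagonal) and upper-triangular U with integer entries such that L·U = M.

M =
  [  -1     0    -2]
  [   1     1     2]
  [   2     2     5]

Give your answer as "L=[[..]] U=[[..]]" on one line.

  R1 -= -1·R0 → [0,1,0]
  R2 -= -2·R0 → [0,2,1]
  R2 -= 2·R1 → [0,0,1]

L=[[1,0,0],[-1,1,0],[-2,2,1]] U=[[-1,0,-2],[0,1,0],[0,0,1]]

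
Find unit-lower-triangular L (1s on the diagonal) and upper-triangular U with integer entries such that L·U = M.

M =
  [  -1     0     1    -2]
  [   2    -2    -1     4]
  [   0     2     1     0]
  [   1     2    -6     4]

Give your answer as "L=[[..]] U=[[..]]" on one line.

L=[[1,0,0,0],[-2,1,0,0],[0,-1,1,0],[-1,-1,-2,1]] U=[[-1,0,1,-2],[0,-2,1,0],[0,0,2,0],[0,0,0,2]]

  r1 -= -2·r0 → [0,-2,1,0]
  r2 -= 0·r0 → [0,2,1,0]
  r3 -= -1·r0 → [0,2,-5,2]
  r2 -= -1·r1 → [0,0,2,0]
  r3 -= -1·r1 → [0,0,-4,2]
  r3 -= -2·r2 → [0,0,0,2]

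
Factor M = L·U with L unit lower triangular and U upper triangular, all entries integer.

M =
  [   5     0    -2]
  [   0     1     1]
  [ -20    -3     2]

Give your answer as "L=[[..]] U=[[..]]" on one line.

  row1 -= 0·row0 → [0,1,1]
  row2 -= -4·row0 → [0,-3,-6]
  row2 -= -3·row1 → [0,0,-3]

L=[[1,0,0],[0,1,0],[-4,-3,1]] U=[[5,0,-2],[0,1,1],[0,0,-3]]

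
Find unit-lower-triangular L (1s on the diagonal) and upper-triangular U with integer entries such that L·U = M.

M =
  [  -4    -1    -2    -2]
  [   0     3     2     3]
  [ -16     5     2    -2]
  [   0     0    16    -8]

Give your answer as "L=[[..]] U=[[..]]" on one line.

  r1 -= 0·r0 → [0,3,2,3]
  r2 -= 4·r0 → [0,9,10,6]
  r3 -= 0·r0 → [0,0,16,-8]
  r2 -= 3·r1 → [0,0,4,-3]
  r3 -= 0·r1 → [0,0,16,-8]
  r3 -= 4·r2 → [0,0,0,4]

L=[[1,0,0,0],[0,1,0,0],[4,3,1,0],[0,0,4,1]] U=[[-4,-1,-2,-2],[0,3,2,3],[0,0,4,-3],[0,0,0,4]]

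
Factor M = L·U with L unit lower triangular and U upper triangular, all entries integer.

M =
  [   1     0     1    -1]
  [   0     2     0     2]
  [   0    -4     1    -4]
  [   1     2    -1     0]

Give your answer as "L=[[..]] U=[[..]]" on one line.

  R1 -= 0·R0 → [0,2,0,2]
  R2 -= 0·R0 → [0,-4,1,-4]
  R3 -= 1·R0 → [0,2,-2,1]
  R2 -= -2·R1 → [0,0,1,0]
  R3 -= 1·R1 → [0,0,-2,-1]
  R3 -= -2·R2 → [0,0,0,-1]

L=[[1,0,0,0],[0,1,0,0],[0,-2,1,0],[1,1,-2,1]] U=[[1,0,1,-1],[0,2,0,2],[0,0,1,0],[0,0,0,-1]]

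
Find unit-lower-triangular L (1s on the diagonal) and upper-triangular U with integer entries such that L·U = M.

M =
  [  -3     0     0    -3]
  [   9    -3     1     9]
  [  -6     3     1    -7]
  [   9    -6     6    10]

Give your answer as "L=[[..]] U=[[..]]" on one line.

L=[[1,0,0,0],[-3,1,0,0],[2,-1,1,0],[-3,2,2,1]] U=[[-3,0,0,-3],[0,-3,1,0],[0,0,2,-1],[0,0,0,3]]

  R1 -= -3·R0 → [0,-3,1,0]
  R2 -= 2·R0 → [0,3,1,-1]
  R3 -= -3·R0 → [0,-6,6,1]
  R2 -= -1·R1 → [0,0,2,-1]
  R3 -= 2·R1 → [0,0,4,1]
  R3 -= 2·R2 → [0,0,0,3]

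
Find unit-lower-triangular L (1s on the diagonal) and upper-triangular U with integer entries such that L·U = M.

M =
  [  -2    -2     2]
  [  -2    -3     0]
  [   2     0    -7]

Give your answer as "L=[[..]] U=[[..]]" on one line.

L=[[1,0,0],[1,1,0],[-1,2,1]] U=[[-2,-2,2],[0,-1,-2],[0,0,-1]]

  row1 -= 1·row0 → [0,-1,-2]
  row2 -= -1·row0 → [0,-2,-5]
  row2 -= 2·row1 → [0,0,-1]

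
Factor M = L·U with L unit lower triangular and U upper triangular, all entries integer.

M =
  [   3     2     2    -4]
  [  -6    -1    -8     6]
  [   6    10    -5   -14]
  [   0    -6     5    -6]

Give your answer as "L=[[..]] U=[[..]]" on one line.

  r1 -= -2·r0 → [0,3,-4,-2]
  r2 -= 2·r0 → [0,6,-9,-6]
  r3 -= 0·r0 → [0,-6,5,-6]
  r2 -= 2·r1 → [0,0,-1,-2]
  r3 -= -2·r1 → [0,0,-3,-10]
  r3 -= 3·r2 → [0,0,0,-4]

L=[[1,0,0,0],[-2,1,0,0],[2,2,1,0],[0,-2,3,1]] U=[[3,2,2,-4],[0,3,-4,-2],[0,0,-1,-2],[0,0,0,-4]]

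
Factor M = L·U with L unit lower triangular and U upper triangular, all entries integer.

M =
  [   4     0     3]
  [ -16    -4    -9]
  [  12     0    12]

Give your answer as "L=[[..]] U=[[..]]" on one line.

  row1 -= -4·row0 → [0,-4,3]
  row2 -= 3·row0 → [0,0,3]
  row2 -= 0·row1 → [0,0,3]

L=[[1,0,0],[-4,1,0],[3,0,1]] U=[[4,0,3],[0,-4,3],[0,0,3]]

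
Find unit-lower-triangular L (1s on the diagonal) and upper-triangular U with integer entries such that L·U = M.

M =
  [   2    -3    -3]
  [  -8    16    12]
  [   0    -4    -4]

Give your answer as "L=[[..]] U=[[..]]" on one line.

  R1 -= -4·R0 → [0,4,0]
  R2 -= 0·R0 → [0,-4,-4]
  R2 -= -1·R1 → [0,0,-4]

L=[[1,0,0],[-4,1,0],[0,-1,1]] U=[[2,-3,-3],[0,4,0],[0,0,-4]]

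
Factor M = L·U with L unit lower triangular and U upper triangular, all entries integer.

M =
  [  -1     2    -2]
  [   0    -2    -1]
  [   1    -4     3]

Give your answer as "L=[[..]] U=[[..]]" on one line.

L=[[1,0,0],[0,1,0],[-1,1,1]] U=[[-1,2,-2],[0,-2,-1],[0,0,2]]

  r1 -= 0·r0 → [0,-2,-1]
  r2 -= -1·r0 → [0,-2,1]
  r2 -= 1·r1 → [0,0,2]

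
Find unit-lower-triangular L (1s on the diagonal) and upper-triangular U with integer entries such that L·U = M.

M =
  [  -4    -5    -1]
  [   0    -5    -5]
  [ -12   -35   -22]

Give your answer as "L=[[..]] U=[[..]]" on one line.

L=[[1,0,0],[0,1,0],[3,4,1]] U=[[-4,-5,-1],[0,-5,-5],[0,0,1]]

  row1 -= 0·row0 → [0,-5,-5]
  row2 -= 3·row0 → [0,-20,-19]
  row2 -= 4·row1 → [0,0,1]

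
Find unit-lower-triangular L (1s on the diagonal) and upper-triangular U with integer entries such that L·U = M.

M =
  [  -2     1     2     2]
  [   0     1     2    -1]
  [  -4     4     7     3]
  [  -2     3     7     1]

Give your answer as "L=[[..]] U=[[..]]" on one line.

  r1 -= 0·r0 → [0,1,2,-1]
  r2 -= 2·r0 → [0,2,3,-1]
  r3 -= 1·r0 → [0,2,5,-1]
  r2 -= 2·r1 → [0,0,-1,1]
  r3 -= 2·r1 → [0,0,1,1]
  r3 -= -1·r2 → [0,0,0,2]

L=[[1,0,0,0],[0,1,0,0],[2,2,1,0],[1,2,-1,1]] U=[[-2,1,2,2],[0,1,2,-1],[0,0,-1,1],[0,0,0,2]]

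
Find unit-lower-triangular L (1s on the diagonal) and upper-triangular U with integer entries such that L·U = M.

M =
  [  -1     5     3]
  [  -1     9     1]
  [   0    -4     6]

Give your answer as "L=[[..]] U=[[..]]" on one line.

L=[[1,0,0],[1,1,0],[0,-1,1]] U=[[-1,5,3],[0,4,-2],[0,0,4]]

  r1 -= 1·r0 → [0,4,-2]
  r2 -= 0·r0 → [0,-4,6]
  r2 -= -1·r1 → [0,0,4]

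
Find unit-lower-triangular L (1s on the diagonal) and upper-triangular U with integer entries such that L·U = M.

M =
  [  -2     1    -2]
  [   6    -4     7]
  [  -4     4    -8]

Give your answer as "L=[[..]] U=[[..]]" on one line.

  r1 -= -3·r0 → [0,-1,1]
  r2 -= 2·r0 → [0,2,-4]
  r2 -= -2·r1 → [0,0,-2]

L=[[1,0,0],[-3,1,0],[2,-2,1]] U=[[-2,1,-2],[0,-1,1],[0,0,-2]]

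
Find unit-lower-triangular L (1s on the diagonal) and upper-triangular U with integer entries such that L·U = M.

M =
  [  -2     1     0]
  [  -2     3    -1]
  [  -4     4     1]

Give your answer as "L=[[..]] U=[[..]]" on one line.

  R1 -= 1·R0 → [0,2,-1]
  R2 -= 2·R0 → [0,2,1]
  R2 -= 1·R1 → [0,0,2]

L=[[1,0,0],[1,1,0],[2,1,1]] U=[[-2,1,0],[0,2,-1],[0,0,2]]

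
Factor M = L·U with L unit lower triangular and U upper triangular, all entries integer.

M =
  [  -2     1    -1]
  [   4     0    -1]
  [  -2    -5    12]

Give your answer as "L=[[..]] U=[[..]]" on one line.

  row1 -= -2·row0 → [0,2,-3]
  row2 -= 1·row0 → [0,-6,13]
  row2 -= -3·row1 → [0,0,4]

L=[[1,0,0],[-2,1,0],[1,-3,1]] U=[[-2,1,-1],[0,2,-3],[0,0,4]]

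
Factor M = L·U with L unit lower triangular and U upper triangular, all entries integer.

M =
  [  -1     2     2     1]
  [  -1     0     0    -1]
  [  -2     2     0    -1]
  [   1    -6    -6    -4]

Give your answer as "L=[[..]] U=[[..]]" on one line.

  r1 -= 1·r0 → [0,-2,-2,-2]
  r2 -= 2·r0 → [0,-2,-4,-3]
  r3 -= -1·r0 → [0,-4,-4,-3]
  r2 -= 1·r1 → [0,0,-2,-1]
  r3 -= 2·r1 → [0,0,0,1]
  r3 -= 0·r2 → [0,0,0,1]

L=[[1,0,0,0],[1,1,0,0],[2,1,1,0],[-1,2,0,1]] U=[[-1,2,2,1],[0,-2,-2,-2],[0,0,-2,-1],[0,0,0,1]]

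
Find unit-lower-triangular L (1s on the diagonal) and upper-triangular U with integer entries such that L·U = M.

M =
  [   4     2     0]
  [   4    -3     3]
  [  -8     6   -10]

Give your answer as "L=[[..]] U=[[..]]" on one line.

L=[[1,0,0],[1,1,0],[-2,-2,1]] U=[[4,2,0],[0,-5,3],[0,0,-4]]

  r1 -= 1·r0 → [0,-5,3]
  r2 -= -2·r0 → [0,10,-10]
  r2 -= -2·r1 → [0,0,-4]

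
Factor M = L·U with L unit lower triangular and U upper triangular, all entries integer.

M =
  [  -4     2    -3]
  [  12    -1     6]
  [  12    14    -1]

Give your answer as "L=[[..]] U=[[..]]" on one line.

L=[[1,0,0],[-3,1,0],[-3,4,1]] U=[[-4,2,-3],[0,5,-3],[0,0,2]]

  r1 -= -3·r0 → [0,5,-3]
  r2 -= -3·r0 → [0,20,-10]
  r2 -= 4·r1 → [0,0,2]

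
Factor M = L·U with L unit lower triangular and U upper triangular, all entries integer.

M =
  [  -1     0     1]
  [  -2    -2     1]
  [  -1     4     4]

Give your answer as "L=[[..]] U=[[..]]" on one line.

L=[[1,0,0],[2,1,0],[1,-2,1]] U=[[-1,0,1],[0,-2,-1],[0,0,1]]

  row1 -= 2·row0 → [0,-2,-1]
  row2 -= 1·row0 → [0,4,3]
  row2 -= -2·row1 → [0,0,1]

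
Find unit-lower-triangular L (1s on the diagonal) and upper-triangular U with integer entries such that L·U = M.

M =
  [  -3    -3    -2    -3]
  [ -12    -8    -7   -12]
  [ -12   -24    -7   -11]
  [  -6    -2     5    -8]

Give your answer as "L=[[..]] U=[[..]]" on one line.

L=[[1,0,0,0],[4,1,0,0],[4,-3,1,0],[2,1,2,1]] U=[[-3,-3,-2,-3],[0,4,1,0],[0,0,4,1],[0,0,0,-4]]

  R1 -= 4·R0 → [0,4,1,0]
  R2 -= 4·R0 → [0,-12,1,1]
  R3 -= 2·R0 → [0,4,9,-2]
  R2 -= -3·R1 → [0,0,4,1]
  R3 -= 1·R1 → [0,0,8,-2]
  R3 -= 2·R2 → [0,0,0,-4]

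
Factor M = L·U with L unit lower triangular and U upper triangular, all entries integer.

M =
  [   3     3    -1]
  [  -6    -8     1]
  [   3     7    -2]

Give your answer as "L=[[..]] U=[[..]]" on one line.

L=[[1,0,0],[-2,1,0],[1,-2,1]] U=[[3,3,-1],[0,-2,-1],[0,0,-3]]

  row1 -= -2·row0 → [0,-2,-1]
  row2 -= 1·row0 → [0,4,-1]
  row2 -= -2·row1 → [0,0,-3]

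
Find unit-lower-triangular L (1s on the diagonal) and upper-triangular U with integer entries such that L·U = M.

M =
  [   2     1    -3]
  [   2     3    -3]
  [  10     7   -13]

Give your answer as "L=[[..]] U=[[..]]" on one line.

  r1 -= 1·r0 → [0,2,0]
  r2 -= 5·r0 → [0,2,2]
  r2 -= 1·r1 → [0,0,2]

L=[[1,0,0],[1,1,0],[5,1,1]] U=[[2,1,-3],[0,2,0],[0,0,2]]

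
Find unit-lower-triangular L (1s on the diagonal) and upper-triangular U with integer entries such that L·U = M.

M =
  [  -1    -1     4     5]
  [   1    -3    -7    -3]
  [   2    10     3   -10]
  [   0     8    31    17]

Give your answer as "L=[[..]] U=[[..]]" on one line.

L=[[1,0,0,0],[-1,1,0,0],[-2,-2,1,0],[0,-2,5,1]] U=[[-1,-1,4,5],[0,-4,-3,2],[0,0,5,4],[0,0,0,1]]

  R1 -= -1·R0 → [0,-4,-3,2]
  R2 -= -2·R0 → [0,8,11,0]
  R3 -= 0·R0 → [0,8,31,17]
  R2 -= -2·R1 → [0,0,5,4]
  R3 -= -2·R1 → [0,0,25,21]
  R3 -= 5·R2 → [0,0,0,1]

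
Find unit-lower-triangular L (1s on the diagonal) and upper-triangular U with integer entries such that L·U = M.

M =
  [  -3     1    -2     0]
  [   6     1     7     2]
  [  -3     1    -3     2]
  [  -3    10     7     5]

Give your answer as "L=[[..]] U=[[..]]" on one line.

  r1 -= -2·r0 → [0,3,3,2]
  r2 -= 1·r0 → [0,0,-1,2]
  r3 -= 1·r0 → [0,9,9,5]
  r2 -= 0·r1 → [0,0,-1,2]
  r3 -= 3·r1 → [0,0,0,-1]
  r3 -= 0·r2 → [0,0,0,-1]

L=[[1,0,0,0],[-2,1,0,0],[1,0,1,0],[1,3,0,1]] U=[[-3,1,-2,0],[0,3,3,2],[0,0,-1,2],[0,0,0,-1]]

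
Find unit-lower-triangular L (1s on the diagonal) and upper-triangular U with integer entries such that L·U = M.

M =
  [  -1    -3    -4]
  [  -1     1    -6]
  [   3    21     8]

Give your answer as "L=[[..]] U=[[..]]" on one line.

L=[[1,0,0],[1,1,0],[-3,3,1]] U=[[-1,-3,-4],[0,4,-2],[0,0,2]]

  r1 -= 1·r0 → [0,4,-2]
  r2 -= -3·r0 → [0,12,-4]
  r2 -= 3·r1 → [0,0,2]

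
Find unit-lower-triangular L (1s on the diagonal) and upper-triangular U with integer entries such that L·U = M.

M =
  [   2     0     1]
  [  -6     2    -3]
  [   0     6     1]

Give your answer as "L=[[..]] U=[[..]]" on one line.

  r1 -= -3·r0 → [0,2,0]
  r2 -= 0·r0 → [0,6,1]
  r2 -= 3·r1 → [0,0,1]

L=[[1,0,0],[-3,1,0],[0,3,1]] U=[[2,0,1],[0,2,0],[0,0,1]]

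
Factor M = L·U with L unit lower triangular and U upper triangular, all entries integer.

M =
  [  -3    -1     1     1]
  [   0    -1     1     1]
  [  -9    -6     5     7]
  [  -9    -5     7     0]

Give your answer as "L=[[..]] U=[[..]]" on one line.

  R1 -= 0·R0 → [0,-1,1,1]
  R2 -= 3·R0 → [0,-3,2,4]
  R3 -= 3·R0 → [0,-2,4,-3]
  R2 -= 3·R1 → [0,0,-1,1]
  R3 -= 2·R1 → [0,0,2,-5]
  R3 -= -2·R2 → [0,0,0,-3]

L=[[1,0,0,0],[0,1,0,0],[3,3,1,0],[3,2,-2,1]] U=[[-3,-1,1,1],[0,-1,1,1],[0,0,-1,1],[0,0,0,-3]]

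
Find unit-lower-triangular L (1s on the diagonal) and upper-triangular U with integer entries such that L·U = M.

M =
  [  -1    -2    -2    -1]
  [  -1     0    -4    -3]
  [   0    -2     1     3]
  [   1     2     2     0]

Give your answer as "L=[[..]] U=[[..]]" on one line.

L=[[1,0,0,0],[1,1,0,0],[0,-1,1,0],[-1,0,0,1]] U=[[-1,-2,-2,-1],[0,2,-2,-2],[0,0,-1,1],[0,0,0,-1]]

  row1 -= 1·row0 → [0,2,-2,-2]
  row2 -= 0·row0 → [0,-2,1,3]
  row3 -= -1·row0 → [0,0,0,-1]
  row2 -= -1·row1 → [0,0,-1,1]
  row3 -= 0·row1 → [0,0,0,-1]
  row3 -= 0·row2 → [0,0,0,-1]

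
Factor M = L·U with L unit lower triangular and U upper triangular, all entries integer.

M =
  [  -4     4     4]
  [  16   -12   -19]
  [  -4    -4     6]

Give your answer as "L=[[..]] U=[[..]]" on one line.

  r1 -= -4·r0 → [0,4,-3]
  r2 -= 1·r0 → [0,-8,2]
  r2 -= -2·r1 → [0,0,-4]

L=[[1,0,0],[-4,1,0],[1,-2,1]] U=[[-4,4,4],[0,4,-3],[0,0,-4]]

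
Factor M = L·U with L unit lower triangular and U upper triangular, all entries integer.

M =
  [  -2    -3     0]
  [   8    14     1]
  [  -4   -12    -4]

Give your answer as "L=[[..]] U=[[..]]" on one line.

L=[[1,0,0],[-4,1,0],[2,-3,1]] U=[[-2,-3,0],[0,2,1],[0,0,-1]]

  R1 -= -4·R0 → [0,2,1]
  R2 -= 2·R0 → [0,-6,-4]
  R2 -= -3·R1 → [0,0,-1]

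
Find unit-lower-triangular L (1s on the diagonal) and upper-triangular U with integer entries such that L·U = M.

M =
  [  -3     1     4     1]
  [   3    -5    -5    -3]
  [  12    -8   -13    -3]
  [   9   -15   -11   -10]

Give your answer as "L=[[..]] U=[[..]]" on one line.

L=[[1,0,0,0],[-1,1,0,0],[-4,1,1,0],[-3,3,1,1]] U=[[-3,1,4,1],[0,-4,-1,-2],[0,0,4,3],[0,0,0,-4]]

  r1 -= -1·r0 → [0,-4,-1,-2]
  r2 -= -4·r0 → [0,-4,3,1]
  r3 -= -3·r0 → [0,-12,1,-7]
  r2 -= 1·r1 → [0,0,4,3]
  r3 -= 3·r1 → [0,0,4,-1]
  r3 -= 1·r2 → [0,0,0,-4]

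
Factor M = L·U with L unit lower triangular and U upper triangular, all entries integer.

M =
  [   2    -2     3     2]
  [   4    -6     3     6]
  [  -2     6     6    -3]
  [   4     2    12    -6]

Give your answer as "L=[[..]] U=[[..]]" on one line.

  R1 -= 2·R0 → [0,-2,-3,2]
  R2 -= -1·R0 → [0,4,9,-1]
  R3 -= 2·R0 → [0,6,6,-10]
  R2 -= -2·R1 → [0,0,3,3]
  R3 -= -3·R1 → [0,0,-3,-4]
  R3 -= -1·R2 → [0,0,0,-1]

L=[[1,0,0,0],[2,1,0,0],[-1,-2,1,0],[2,-3,-1,1]] U=[[2,-2,3,2],[0,-2,-3,2],[0,0,3,3],[0,0,0,-1]]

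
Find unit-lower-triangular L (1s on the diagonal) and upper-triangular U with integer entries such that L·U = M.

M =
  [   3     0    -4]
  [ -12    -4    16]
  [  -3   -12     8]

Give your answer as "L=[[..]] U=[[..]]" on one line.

L=[[1,0,0],[-4,1,0],[-1,3,1]] U=[[3,0,-4],[0,-4,0],[0,0,4]]

  R1 -= -4·R0 → [0,-4,0]
  R2 -= -1·R0 → [0,-12,4]
  R2 -= 3·R1 → [0,0,4]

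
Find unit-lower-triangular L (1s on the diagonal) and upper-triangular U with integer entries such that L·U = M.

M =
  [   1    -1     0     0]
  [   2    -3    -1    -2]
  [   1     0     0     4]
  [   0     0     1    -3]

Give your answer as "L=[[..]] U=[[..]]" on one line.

L=[[1,0,0,0],[2,1,0,0],[1,-1,1,0],[0,0,-1,1]] U=[[1,-1,0,0],[0,-1,-1,-2],[0,0,-1,2],[0,0,0,-1]]

  row1 -= 2·row0 → [0,-1,-1,-2]
  row2 -= 1·row0 → [0,1,0,4]
  row3 -= 0·row0 → [0,0,1,-3]
  row2 -= -1·row1 → [0,0,-1,2]
  row3 -= 0·row1 → [0,0,1,-3]
  row3 -= -1·row2 → [0,0,0,-1]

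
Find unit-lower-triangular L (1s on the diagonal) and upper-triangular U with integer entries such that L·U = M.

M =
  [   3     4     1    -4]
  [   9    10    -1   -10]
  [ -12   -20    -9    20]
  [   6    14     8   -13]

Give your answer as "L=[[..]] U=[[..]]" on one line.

  r1 -= 3·r0 → [0,-2,-4,2]
  r2 -= -4·r0 → [0,-4,-5,4]
  r3 -= 2·r0 → [0,6,6,-5]
  r2 -= 2·r1 → [0,0,3,0]
  r3 -= -3·r1 → [0,0,-6,1]
  r3 -= -2·r2 → [0,0,0,1]

L=[[1,0,0,0],[3,1,0,0],[-4,2,1,0],[2,-3,-2,1]] U=[[3,4,1,-4],[0,-2,-4,2],[0,0,3,0],[0,0,0,1]]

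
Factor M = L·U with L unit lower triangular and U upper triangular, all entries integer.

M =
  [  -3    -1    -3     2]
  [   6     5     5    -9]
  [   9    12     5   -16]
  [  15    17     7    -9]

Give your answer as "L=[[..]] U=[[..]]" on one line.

L=[[1,0,0,0],[-2,1,0,0],[-3,3,1,0],[-5,4,4,1]] U=[[-3,-1,-3,2],[0,3,-1,-5],[0,0,-1,5],[0,0,0,1]]

  row1 -= -2·row0 → [0,3,-1,-5]
  row2 -= -3·row0 → [0,9,-4,-10]
  row3 -= -5·row0 → [0,12,-8,1]
  row2 -= 3·row1 → [0,0,-1,5]
  row3 -= 4·row1 → [0,0,-4,21]
  row3 -= 4·row2 → [0,0,0,1]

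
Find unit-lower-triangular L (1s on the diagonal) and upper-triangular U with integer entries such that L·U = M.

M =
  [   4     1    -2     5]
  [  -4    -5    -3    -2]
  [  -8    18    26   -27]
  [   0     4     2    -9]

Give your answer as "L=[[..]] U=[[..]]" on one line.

  R1 -= -1·R0 → [0,-4,-5,3]
  R2 -= -2·R0 → [0,20,22,-17]
  R3 -= 0·R0 → [0,4,2,-9]
  R2 -= -5·R1 → [0,0,-3,-2]
  R3 -= -1·R1 → [0,0,-3,-6]
  R3 -= 1·R2 → [0,0,0,-4]

L=[[1,0,0,0],[-1,1,0,0],[-2,-5,1,0],[0,-1,1,1]] U=[[4,1,-2,5],[0,-4,-5,3],[0,0,-3,-2],[0,0,0,-4]]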